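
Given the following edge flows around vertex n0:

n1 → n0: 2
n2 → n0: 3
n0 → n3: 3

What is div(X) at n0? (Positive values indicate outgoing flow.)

Divergence = sum of outgoing flows = (-2) + (-3) + 3 = -2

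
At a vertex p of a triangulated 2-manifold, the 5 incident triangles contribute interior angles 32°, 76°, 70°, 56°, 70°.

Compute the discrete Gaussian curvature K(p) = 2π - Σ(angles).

Sum of angles = 304°. K = 360° - 304° = 56° = 14π/45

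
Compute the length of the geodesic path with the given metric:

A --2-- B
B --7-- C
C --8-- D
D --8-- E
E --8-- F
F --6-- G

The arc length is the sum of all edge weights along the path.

Arc length = 2 + 7 + 8 + 8 + 8 + 6 = 39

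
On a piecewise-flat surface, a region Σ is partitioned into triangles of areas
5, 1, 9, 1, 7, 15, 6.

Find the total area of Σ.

5 + 1 + 9 + 1 + 7 + 15 + 6 = 44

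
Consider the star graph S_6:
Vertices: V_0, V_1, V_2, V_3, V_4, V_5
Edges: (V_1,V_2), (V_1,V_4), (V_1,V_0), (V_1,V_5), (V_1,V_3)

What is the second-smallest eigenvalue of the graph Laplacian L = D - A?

The star S_6 is the complete bipartite graph K_{1,5} (one hub of degree 5, 5 leaves of degree 1). The Laplacian spectrum of K_{p,q} is 0, p (multiplicity q−1), q (multiplicity p−1), p+q. With p = 1, q = 5: 0 once, 1 with multiplicity 4, and 6 once. (Check: trace L = sum of degrees = 10 = 4·1 + 6.)
Laplacian eigenvalues: [0.0, 1.0, 1.0, 1.0, 1.0, 6.0]. Algebraic connectivity (smallest non-zero eigenvalue) = 1.0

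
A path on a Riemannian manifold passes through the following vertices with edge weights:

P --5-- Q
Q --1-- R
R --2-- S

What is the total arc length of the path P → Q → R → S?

Arc length = 5 + 1 + 2 = 8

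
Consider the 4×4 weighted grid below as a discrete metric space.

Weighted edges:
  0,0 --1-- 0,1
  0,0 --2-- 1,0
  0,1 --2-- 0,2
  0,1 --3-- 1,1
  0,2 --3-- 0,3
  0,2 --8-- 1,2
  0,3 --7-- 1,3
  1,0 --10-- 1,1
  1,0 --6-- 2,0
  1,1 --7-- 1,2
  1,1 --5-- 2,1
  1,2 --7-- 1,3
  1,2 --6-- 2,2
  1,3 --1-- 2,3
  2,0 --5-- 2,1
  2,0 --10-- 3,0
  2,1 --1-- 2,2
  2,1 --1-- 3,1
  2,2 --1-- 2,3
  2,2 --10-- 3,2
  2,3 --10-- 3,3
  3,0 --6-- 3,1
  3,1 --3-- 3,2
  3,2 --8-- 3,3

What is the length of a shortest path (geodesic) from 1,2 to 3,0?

Shortest path: 1,2 → 2,2 → 2,1 → 3,1 → 3,0, total weight = 14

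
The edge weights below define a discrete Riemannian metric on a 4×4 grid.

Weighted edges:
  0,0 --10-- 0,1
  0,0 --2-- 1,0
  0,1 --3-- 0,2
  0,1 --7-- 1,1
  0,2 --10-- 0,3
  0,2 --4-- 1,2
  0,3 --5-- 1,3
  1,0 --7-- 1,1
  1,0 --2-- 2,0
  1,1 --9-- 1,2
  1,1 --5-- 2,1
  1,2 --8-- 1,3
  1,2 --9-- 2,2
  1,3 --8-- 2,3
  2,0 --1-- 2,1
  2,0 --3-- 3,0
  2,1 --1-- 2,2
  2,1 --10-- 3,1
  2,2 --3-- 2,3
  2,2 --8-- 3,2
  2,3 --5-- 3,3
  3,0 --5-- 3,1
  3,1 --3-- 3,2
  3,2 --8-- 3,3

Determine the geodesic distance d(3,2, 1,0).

Shortest path: 3,2 → 2,2 → 2,1 → 2,0 → 1,0, total weight = 12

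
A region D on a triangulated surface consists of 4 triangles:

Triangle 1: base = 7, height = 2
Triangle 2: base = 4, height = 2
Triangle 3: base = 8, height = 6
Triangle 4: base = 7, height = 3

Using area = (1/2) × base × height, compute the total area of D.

(1/2)×7×2 + (1/2)×4×2 + (1/2)×8×6 + (1/2)×7×3 = 45.5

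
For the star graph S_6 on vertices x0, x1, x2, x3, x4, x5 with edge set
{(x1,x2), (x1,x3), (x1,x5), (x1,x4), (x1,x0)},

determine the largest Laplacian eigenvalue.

The star S_6 is the complete bipartite graph K_{1,5} (one hub of degree 5, 5 leaves of degree 1). The Laplacian spectrum of K_{p,q} is 0, p (multiplicity q−1), q (multiplicity p−1), p+q. With p = 1, q = 5: 0 once, 1 with multiplicity 4, and 6 once. (Check: trace L = sum of degrees = 10 = 4·1 + 6.)
Laplacian eigenvalues: [0.0, 1.0, 1.0, 1.0, 1.0, 6.0]. Largest eigenvalue (spectral radius) = 6.0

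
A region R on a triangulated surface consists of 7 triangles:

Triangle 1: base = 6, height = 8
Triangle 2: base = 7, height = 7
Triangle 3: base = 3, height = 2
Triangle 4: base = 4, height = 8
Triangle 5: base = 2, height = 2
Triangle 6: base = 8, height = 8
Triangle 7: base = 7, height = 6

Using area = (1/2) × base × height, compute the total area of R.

(1/2)×6×8 + (1/2)×7×7 + (1/2)×3×2 + (1/2)×4×8 + (1/2)×2×2 + (1/2)×8×8 + (1/2)×7×6 = 122.5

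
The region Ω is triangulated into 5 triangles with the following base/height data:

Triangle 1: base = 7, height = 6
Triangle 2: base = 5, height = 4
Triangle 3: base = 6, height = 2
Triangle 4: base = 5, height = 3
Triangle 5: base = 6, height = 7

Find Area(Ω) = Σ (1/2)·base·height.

(1/2)×7×6 + (1/2)×5×4 + (1/2)×6×2 + (1/2)×5×3 + (1/2)×6×7 = 65.5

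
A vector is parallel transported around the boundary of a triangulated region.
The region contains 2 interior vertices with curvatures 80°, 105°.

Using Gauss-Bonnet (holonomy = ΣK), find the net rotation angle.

Holonomy = total enclosed curvature = 80° + 105° = 185°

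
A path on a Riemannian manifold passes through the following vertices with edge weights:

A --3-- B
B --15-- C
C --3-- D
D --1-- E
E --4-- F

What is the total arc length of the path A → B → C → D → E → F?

Arc length = 3 + 15 + 3 + 1 + 4 = 26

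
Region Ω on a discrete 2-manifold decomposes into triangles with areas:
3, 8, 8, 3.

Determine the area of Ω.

3 + 8 + 8 + 3 = 22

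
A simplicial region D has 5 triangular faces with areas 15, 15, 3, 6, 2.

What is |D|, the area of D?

15 + 15 + 3 + 6 + 2 = 41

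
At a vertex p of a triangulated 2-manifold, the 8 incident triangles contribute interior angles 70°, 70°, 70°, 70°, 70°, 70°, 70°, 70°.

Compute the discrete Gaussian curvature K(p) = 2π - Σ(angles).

Sum of angles = 560°. K = 360° - 560° = -200°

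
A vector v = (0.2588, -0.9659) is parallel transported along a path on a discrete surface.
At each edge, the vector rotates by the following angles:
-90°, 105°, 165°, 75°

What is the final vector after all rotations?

Total rotation: (-90°) + 105° + 165° + 75° = 255° ≡ -105° (mod 360°). Final vector: (-1, 0)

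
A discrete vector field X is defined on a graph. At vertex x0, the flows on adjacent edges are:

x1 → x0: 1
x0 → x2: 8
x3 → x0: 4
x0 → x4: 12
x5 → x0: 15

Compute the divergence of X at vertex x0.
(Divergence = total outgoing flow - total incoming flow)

Divergence = sum of outgoing flows = (-1) + 8 + (-4) + 12 + (-15) = 0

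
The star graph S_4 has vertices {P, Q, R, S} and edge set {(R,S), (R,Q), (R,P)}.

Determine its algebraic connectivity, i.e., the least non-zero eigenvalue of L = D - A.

The star S_4 is the complete bipartite graph K_{1,3} (one hub of degree 3, 3 leaves of degree 1). The Laplacian spectrum of K_{p,q} is 0, p (multiplicity q−1), q (multiplicity p−1), p+q. With p = 1, q = 3: 0 once, 1 with multiplicity 2, and 4 once. (Check: trace L = sum of degrees = 6 = 2·1 + 4.)
Laplacian eigenvalues: [0.0, 1.0, 1.0, 4.0]. Algebraic connectivity (smallest non-zero eigenvalue) = 1.0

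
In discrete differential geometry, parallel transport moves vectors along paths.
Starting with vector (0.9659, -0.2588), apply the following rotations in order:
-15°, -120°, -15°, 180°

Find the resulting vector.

Total rotation: (-15°) + (-120°) + (-15°) + 180° = 30°. Final vector: (0.9659, 0.2588)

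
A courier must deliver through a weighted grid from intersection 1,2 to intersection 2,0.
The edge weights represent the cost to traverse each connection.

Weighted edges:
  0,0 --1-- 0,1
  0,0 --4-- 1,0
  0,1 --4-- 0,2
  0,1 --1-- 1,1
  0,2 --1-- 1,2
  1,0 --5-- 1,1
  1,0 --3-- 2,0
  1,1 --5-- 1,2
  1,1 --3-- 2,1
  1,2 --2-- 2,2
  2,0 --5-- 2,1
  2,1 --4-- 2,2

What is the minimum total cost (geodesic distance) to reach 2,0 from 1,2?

Shortest path: 1,2 → 2,2 → 2,1 → 2,0, total weight = 11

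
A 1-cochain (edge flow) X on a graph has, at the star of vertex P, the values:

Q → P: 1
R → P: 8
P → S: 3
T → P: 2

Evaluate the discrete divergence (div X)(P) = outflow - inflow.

Divergence = sum of outgoing flows = (-1) + (-8) + 3 + (-2) = -8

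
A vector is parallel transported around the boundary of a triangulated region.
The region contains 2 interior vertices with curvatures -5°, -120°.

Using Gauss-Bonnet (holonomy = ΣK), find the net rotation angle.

Holonomy = total enclosed curvature = (-5°) + (-120°) = -125°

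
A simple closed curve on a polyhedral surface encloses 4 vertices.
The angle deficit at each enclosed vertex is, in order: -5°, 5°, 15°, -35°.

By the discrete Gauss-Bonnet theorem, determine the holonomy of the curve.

Holonomy = total enclosed curvature = (-5°) + 5° + 15° + (-35°) = -20°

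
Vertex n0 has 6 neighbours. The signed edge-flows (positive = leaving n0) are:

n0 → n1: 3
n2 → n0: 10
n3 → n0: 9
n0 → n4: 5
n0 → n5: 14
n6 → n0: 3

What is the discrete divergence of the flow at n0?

Divergence = sum of outgoing flows = 3 + (-10) + (-9) + 5 + 14 + (-3) = 0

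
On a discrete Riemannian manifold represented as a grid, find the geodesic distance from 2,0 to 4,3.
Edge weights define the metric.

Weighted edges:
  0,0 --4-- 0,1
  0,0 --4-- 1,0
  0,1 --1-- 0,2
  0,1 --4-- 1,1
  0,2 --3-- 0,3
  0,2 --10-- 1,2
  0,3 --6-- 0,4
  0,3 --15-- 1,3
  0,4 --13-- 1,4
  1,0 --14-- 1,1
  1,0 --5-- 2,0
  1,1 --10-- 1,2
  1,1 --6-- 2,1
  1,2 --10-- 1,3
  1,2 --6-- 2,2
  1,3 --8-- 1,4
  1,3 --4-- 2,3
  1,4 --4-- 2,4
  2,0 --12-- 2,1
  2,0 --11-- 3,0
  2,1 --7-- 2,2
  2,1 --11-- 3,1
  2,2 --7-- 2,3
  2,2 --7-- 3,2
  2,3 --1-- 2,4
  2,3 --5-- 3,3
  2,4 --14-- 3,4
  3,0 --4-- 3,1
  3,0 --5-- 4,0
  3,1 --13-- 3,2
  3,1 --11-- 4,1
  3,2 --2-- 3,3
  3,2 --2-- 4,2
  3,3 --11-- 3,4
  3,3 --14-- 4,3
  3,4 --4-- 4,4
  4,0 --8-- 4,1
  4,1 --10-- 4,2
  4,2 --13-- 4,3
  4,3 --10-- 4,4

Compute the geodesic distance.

Shortest path: 2,0 → 2,1 → 2,2 → 3,2 → 4,2 → 4,3, total weight = 41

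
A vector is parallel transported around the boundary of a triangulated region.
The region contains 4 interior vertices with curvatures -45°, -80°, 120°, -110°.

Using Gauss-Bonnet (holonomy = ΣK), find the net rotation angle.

Holonomy = total enclosed curvature = (-45°) + (-80°) + 120° + (-110°) = -115°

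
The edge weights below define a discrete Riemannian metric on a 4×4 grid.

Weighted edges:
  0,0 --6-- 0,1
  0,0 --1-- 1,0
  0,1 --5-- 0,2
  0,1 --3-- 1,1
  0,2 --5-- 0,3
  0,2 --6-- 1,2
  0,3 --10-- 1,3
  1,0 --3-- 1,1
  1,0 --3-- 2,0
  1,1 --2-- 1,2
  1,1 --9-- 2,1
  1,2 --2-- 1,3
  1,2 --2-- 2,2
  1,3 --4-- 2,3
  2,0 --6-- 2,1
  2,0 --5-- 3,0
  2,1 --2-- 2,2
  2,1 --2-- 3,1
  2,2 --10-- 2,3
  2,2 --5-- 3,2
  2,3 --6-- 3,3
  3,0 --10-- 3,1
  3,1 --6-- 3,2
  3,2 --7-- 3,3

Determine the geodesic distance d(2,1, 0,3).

Shortest path: 2,1 → 2,2 → 1,2 → 0,2 → 0,3, total weight = 15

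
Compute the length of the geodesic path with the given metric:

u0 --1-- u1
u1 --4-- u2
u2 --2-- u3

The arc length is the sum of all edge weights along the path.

Arc length = 1 + 4 + 2 = 7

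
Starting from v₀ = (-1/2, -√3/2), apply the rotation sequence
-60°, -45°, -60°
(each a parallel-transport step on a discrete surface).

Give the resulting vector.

Total rotation: (-60°) + (-45°) + (-60°) = -165°. Final vector: (0.2588, 0.9659)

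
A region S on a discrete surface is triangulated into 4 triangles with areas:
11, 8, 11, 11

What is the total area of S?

11 + 8 + 11 + 11 = 41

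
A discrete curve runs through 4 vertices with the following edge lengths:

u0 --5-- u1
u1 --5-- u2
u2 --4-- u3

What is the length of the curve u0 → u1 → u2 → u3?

Arc length = 5 + 5 + 4 = 14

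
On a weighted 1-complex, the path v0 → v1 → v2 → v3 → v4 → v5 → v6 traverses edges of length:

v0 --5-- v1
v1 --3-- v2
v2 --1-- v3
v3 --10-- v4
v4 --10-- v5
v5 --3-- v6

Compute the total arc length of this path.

Arc length = 5 + 3 + 1 + 10 + 10 + 3 = 32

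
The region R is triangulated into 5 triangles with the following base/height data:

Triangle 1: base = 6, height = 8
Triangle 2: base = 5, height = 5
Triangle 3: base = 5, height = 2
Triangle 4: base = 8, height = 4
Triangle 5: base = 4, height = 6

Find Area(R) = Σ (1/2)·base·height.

(1/2)×6×8 + (1/2)×5×5 + (1/2)×5×2 + (1/2)×8×4 + (1/2)×4×6 = 69.5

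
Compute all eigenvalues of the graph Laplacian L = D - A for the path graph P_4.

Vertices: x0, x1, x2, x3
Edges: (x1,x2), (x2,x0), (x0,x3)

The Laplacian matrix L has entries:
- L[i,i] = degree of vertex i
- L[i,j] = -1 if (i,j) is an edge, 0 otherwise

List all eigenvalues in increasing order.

The path graph P_n has Laplacian eigenvalues λ_k = 2 − 2cos(kπ/n), k = 0, 1, …, n−1. Here n = 4:
k=0: 2 − 2cos(0) = 0.0; k=1: 2 − 2cos(π/4) = 0.5858; k=2: 2 − 2cos(π/2) = 2.0; k=3: 2 − 2cos(3π/4) = 3.4142.
Laplacian eigenvalues (increasing order): [0.0, 0.5858, 2.0, 3.4142]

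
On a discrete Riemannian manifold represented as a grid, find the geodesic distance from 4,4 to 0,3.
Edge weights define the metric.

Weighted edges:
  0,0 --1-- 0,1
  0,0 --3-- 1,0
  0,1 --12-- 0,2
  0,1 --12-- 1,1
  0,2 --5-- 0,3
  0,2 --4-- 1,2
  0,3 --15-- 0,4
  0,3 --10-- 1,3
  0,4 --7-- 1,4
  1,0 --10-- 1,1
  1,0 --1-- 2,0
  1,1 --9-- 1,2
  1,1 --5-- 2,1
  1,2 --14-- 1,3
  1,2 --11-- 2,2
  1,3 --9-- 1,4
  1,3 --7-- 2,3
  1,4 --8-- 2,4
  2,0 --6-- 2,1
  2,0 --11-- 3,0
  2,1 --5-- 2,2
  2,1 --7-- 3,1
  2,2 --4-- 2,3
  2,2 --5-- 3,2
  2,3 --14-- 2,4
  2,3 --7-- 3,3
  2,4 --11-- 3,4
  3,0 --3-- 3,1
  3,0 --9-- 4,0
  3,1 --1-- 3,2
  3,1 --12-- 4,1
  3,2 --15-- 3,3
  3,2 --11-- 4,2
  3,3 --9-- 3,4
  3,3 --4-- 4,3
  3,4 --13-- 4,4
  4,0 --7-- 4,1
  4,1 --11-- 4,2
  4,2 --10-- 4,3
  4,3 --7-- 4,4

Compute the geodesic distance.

Shortest path: 4,4 → 4,3 → 3,3 → 2,3 → 1,3 → 0,3, total weight = 35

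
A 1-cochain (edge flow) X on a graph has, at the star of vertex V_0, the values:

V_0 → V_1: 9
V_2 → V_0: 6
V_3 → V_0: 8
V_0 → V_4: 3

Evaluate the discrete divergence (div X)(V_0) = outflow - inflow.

Divergence = sum of outgoing flows = 9 + (-6) + (-8) + 3 = -2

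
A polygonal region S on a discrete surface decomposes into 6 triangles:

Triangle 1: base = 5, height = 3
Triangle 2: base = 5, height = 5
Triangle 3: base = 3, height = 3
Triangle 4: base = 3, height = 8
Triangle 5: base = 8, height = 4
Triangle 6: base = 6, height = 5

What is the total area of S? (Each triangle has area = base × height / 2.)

(1/2)×5×3 + (1/2)×5×5 + (1/2)×3×3 + (1/2)×3×8 + (1/2)×8×4 + (1/2)×6×5 = 67.5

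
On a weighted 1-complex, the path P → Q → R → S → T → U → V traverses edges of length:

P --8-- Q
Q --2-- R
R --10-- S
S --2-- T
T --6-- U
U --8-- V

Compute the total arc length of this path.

Arc length = 8 + 2 + 10 + 2 + 6 + 8 = 36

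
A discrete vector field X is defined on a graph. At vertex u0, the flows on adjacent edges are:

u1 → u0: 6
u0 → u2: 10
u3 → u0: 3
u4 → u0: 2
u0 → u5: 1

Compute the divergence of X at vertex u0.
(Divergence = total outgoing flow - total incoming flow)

Divergence = sum of outgoing flows = (-6) + 10 + (-3) + (-2) + 1 = 0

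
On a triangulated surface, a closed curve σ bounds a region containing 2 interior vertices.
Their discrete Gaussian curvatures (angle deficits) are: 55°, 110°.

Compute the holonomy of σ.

Holonomy = total enclosed curvature = 55° + 110° = 165°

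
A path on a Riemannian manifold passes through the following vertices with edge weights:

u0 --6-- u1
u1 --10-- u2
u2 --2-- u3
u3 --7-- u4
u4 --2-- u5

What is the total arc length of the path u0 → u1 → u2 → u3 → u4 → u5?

Arc length = 6 + 10 + 2 + 7 + 2 = 27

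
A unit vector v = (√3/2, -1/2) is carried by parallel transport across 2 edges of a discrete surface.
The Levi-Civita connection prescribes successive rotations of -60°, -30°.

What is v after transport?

Total rotation: (-60°) + (-30°) = -90°. Final vector: (-0.5000, -0.8660)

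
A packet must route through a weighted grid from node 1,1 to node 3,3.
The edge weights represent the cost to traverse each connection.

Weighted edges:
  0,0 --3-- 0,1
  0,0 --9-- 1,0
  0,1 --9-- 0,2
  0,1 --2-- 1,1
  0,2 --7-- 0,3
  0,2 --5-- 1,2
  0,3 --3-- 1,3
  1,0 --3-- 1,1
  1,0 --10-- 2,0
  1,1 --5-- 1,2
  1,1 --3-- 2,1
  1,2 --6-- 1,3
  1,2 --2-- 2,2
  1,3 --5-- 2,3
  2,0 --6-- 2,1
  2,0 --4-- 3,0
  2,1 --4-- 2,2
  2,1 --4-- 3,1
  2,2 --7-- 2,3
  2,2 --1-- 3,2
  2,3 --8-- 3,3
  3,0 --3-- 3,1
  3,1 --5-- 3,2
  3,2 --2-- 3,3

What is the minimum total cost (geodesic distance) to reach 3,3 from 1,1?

Shortest path: 1,1 → 2,1 → 2,2 → 3,2 → 3,3, total weight = 10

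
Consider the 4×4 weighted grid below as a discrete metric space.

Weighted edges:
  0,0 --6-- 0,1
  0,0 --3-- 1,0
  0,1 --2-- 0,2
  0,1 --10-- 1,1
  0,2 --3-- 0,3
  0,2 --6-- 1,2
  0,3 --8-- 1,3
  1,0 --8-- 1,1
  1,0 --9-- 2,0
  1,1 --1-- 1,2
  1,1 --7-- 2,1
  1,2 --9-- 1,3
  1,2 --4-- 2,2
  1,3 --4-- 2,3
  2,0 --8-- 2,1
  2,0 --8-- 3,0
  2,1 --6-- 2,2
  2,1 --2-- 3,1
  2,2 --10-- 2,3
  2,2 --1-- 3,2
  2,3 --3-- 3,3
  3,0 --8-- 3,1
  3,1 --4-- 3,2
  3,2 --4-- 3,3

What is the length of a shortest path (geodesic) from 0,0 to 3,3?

Shortest path: 0,0 → 1,0 → 1,1 → 1,2 → 2,2 → 3,2 → 3,3, total weight = 21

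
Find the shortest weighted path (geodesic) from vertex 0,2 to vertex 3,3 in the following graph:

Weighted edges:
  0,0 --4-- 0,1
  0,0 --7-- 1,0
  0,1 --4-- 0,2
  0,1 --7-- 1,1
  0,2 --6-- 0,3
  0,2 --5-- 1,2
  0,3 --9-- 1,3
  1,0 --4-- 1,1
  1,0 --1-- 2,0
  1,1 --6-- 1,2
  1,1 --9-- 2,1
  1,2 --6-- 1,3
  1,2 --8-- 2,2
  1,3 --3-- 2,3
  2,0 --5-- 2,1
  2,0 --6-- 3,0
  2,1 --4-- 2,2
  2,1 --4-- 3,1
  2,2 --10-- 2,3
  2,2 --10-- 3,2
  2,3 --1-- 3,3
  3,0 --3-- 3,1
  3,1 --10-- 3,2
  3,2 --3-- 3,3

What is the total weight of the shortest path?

Shortest path: 0,2 → 1,2 → 1,3 → 2,3 → 3,3, total weight = 15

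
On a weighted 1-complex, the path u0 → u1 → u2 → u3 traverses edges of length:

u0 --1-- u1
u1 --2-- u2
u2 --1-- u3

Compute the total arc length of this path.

Arc length = 1 + 2 + 1 = 4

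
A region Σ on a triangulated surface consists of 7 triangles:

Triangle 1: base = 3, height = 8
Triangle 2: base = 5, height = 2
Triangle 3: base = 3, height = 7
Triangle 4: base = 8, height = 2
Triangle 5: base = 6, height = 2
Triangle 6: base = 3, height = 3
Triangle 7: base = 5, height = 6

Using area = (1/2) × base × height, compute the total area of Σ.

(1/2)×3×8 + (1/2)×5×2 + (1/2)×3×7 + (1/2)×8×2 + (1/2)×6×2 + (1/2)×3×3 + (1/2)×5×6 = 61.0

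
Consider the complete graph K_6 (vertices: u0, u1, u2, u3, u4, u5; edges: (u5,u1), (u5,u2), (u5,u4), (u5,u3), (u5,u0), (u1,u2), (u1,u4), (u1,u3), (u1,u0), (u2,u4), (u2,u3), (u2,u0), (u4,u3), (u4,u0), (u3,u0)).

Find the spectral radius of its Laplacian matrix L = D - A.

For the complete graph K_n, L = nI − J (J = all-ones matrix). J has eigenvalues n (once, eigenvector 𝟙) and 0 (multiplicity n−1), so L has eigenvalues 0 (once) and n (multiplicity n−1). Here n = 6: eigenvalue 0 once and 6 with multiplicity 5.
Laplacian eigenvalues: [0.0, 6.0, 6.0, 6.0, 6.0, 6.0]. Largest eigenvalue (spectral radius) = 6.0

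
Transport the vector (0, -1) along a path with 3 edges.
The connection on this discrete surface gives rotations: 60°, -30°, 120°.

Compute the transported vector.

Total rotation: 60° + (-30°) + 120° = 150°. Final vector: (0.5000, 0.8660)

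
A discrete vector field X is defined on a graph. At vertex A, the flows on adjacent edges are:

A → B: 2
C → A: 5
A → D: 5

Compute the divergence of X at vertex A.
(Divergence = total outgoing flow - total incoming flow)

Divergence = sum of outgoing flows = 2 + (-5) + 5 = 2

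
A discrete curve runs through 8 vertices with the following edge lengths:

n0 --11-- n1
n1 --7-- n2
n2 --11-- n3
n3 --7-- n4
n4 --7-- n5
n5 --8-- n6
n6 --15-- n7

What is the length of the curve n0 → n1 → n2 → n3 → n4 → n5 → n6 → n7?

Arc length = 11 + 7 + 11 + 7 + 7 + 8 + 15 = 66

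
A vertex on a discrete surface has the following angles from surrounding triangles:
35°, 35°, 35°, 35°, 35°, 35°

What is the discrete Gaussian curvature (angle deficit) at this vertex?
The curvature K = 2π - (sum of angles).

Sum of angles = 210°. K = 360° - 210° = 150° = 5π/6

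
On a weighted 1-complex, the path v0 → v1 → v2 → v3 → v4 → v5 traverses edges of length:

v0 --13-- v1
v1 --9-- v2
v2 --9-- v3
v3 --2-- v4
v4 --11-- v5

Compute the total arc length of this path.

Arc length = 13 + 9 + 9 + 2 + 11 = 44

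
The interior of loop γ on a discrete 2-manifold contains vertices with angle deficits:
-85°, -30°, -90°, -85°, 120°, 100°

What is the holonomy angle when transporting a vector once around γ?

Holonomy = total enclosed curvature = (-85°) + (-30°) + (-90°) + (-85°) + 120° + 100° = -70°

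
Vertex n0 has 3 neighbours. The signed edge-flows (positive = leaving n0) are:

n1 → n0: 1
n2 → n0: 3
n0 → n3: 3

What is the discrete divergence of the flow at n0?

Divergence = sum of outgoing flows = (-1) + (-3) + 3 = -1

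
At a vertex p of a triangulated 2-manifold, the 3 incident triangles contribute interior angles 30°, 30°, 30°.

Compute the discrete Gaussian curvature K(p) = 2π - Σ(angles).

Sum of angles = 90°. K = 360° - 90° = 270°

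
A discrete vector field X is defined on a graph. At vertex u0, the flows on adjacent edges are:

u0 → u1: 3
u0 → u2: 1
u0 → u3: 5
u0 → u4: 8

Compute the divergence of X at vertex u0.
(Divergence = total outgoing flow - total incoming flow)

Divergence = sum of outgoing flows = 3 + 1 + 5 + 8 = 17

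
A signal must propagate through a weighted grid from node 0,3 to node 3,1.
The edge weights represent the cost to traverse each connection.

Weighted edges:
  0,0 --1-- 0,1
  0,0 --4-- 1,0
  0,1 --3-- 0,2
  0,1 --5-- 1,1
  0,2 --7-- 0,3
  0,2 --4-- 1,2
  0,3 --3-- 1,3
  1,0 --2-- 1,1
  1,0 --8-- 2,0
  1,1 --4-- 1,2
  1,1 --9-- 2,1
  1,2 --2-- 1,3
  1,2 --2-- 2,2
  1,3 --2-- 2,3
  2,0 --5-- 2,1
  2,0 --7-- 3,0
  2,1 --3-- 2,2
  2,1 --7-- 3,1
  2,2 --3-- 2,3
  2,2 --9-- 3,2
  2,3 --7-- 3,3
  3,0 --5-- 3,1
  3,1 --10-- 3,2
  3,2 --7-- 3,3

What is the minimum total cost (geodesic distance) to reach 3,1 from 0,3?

Shortest path: 0,3 → 1,3 → 1,2 → 2,2 → 2,1 → 3,1, total weight = 17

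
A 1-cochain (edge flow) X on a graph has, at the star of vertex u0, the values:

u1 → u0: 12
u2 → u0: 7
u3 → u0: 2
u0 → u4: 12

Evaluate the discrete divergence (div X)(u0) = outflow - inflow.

Divergence = sum of outgoing flows = (-12) + (-7) + (-2) + 12 = -9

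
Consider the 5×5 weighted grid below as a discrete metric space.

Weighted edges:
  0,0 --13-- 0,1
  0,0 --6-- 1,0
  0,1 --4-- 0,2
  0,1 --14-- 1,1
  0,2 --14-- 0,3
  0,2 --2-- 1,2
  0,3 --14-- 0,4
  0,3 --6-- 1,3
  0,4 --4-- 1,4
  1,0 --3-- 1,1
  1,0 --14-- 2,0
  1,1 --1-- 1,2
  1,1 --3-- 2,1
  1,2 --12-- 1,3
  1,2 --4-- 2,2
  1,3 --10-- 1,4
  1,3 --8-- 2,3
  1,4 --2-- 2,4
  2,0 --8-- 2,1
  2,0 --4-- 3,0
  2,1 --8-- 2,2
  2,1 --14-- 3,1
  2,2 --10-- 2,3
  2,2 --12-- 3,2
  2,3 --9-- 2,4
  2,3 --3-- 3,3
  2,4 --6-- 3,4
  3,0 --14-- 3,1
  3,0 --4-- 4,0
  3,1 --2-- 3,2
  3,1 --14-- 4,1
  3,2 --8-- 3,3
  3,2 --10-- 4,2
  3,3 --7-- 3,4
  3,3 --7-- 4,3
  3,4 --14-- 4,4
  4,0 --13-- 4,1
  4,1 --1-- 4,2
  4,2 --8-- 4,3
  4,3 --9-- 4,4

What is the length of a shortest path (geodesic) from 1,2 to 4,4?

Shortest path: 1,2 → 2,2 → 2,3 → 3,3 → 4,3 → 4,4, total weight = 33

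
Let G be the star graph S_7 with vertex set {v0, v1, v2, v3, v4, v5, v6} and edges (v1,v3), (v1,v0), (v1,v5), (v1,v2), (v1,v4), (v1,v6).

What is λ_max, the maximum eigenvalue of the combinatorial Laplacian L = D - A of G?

The star S_7 is the complete bipartite graph K_{1,6} (one hub of degree 6, 6 leaves of degree 1). The Laplacian spectrum of K_{p,q} is 0, p (multiplicity q−1), q (multiplicity p−1), p+q. With p = 1, q = 6: 0 once, 1 with multiplicity 5, and 7 once. (Check: trace L = sum of degrees = 12 = 5·1 + 7.)
Laplacian eigenvalues: [0.0, 1.0, 1.0, 1.0, 1.0, 1.0, 7.0]. Largest eigenvalue (spectral radius) = 7.0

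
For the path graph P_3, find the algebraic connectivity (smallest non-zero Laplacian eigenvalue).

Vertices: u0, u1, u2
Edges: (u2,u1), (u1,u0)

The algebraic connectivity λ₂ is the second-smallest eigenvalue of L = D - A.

The path graph P_n has Laplacian eigenvalues λ_k = 2 − 2cos(kπ/n), k = 0, 1, …, n−1. Here n = 3:
k=0: 2 − 2cos(0) = 0.0; k=1: 2 − 2cos(π/3) = 1.0; k=2: 2 − 2cos(2π/3) = 3.0.
Laplacian eigenvalues: [0.0, 1.0, 3.0]. Algebraic connectivity (smallest non-zero eigenvalue) = 1.0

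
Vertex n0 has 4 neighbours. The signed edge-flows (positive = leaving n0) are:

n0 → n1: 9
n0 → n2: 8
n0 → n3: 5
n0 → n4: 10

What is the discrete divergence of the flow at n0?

Divergence = sum of outgoing flows = 9 + 8 + 5 + 10 = 32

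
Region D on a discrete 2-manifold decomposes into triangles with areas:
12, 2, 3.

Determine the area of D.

12 + 2 + 3 = 17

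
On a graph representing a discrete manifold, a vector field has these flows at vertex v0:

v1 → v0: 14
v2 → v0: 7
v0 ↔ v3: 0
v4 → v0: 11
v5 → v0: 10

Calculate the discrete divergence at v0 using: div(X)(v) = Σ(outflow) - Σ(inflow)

Divergence = sum of outgoing flows = (-14) + (-7) + 0 + (-11) + (-10) = -42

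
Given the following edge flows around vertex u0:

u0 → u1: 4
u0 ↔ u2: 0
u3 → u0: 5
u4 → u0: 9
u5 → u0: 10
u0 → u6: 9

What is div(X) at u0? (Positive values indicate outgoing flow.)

Divergence = sum of outgoing flows = 4 + 0 + (-5) + (-9) + (-10) + 9 = -11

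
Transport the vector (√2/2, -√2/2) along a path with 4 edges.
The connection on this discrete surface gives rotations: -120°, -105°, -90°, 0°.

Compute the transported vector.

Total rotation: (-120°) + (-105°) + (-90°) + 0° = -315° ≡ 45° (mod 360°). Final vector: (1, 0)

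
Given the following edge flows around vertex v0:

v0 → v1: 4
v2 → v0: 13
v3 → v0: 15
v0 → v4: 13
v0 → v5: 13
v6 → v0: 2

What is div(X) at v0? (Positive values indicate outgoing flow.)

Divergence = sum of outgoing flows = 4 + (-13) + (-15) + 13 + 13 + (-2) = 0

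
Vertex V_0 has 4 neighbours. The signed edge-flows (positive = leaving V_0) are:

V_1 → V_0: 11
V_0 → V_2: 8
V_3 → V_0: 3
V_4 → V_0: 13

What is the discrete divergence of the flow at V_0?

Divergence = sum of outgoing flows = (-11) + 8 + (-3) + (-13) = -19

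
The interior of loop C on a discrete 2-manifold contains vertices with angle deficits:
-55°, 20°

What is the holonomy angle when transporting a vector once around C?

Holonomy = total enclosed curvature = (-55°) + 20° = -35°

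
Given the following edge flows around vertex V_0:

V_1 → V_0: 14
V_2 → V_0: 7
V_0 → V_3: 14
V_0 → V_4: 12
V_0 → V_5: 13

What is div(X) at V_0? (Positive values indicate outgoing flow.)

Divergence = sum of outgoing flows = (-14) + (-7) + 14 + 12 + 13 = 18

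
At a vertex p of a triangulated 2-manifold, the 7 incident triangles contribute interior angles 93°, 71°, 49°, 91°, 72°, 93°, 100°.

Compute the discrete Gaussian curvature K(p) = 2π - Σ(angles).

Sum of angles = 569°. K = 360° - 569° = -209° = -209π/180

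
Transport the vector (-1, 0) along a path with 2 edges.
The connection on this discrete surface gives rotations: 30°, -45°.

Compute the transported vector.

Total rotation: 30° + (-45°) = -15°. Final vector: (-0.9659, 0.2588)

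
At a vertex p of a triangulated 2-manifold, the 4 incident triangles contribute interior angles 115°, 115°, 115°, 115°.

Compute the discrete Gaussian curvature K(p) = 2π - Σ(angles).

Sum of angles = 460°. K = 360° - 460° = -100° = -5π/9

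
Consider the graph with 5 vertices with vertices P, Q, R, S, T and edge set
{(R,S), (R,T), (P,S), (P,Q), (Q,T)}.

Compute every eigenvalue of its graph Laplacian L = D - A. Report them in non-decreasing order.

Degrees: deg(P) = 2, deg(Q) = 2, deg(R) = 2, deg(S) = 2, deg(T) = 2.
L = D − A with rows/columns ordered (P, Q, R, S, T):
  [ 2, -1,  0, -1,  0]
  [-1,  2,  0,  0, -1]
  [ 0,  0,  2, -1, -1]
  [-1,  0, -1,  2,  0]
  [ 0, -1, -1,  0,  2]
Characteristic polynomial: det(λI − L) = λ(λ² − 5λ + 5)².
Roots: λ = 0; (λ² − 5λ + 5) = 0 ⇒ λ = (5 ± √5)/2 ≈ 1.382, 3.618 (multiplicity 2).
(Check: the roots sum (with multiplicity) to 10, matching trace L = Σdeg = 2·5 = 10.)
Laplacian eigenvalues (increasing order): [0.0, 1.382, 1.382, 3.618, 3.618]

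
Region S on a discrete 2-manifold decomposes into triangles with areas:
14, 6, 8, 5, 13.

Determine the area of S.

14 + 6 + 8 + 5 + 13 = 46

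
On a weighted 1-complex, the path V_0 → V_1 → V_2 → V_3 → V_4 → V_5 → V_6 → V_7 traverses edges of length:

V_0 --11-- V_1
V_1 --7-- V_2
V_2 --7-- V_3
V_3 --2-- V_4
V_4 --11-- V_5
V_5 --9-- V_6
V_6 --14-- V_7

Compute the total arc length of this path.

Arc length = 11 + 7 + 7 + 2 + 11 + 9 + 14 = 61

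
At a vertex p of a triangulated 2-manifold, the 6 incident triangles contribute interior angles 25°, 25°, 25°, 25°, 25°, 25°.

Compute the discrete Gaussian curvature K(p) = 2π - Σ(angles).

Sum of angles = 150°. K = 360° - 150° = 210°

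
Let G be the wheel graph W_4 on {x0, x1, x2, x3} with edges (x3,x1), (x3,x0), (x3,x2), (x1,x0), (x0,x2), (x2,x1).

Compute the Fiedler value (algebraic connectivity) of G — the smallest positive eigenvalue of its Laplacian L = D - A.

The wheel W_4 is the join K_1 ∨ C_3 (a hub joined to every vertex of a cycle of length 3). For a join G ∨ H (G on p vertices, H on q vertices) the Laplacian spectrum is 0, p+q, the eigenvalues of L(G) other than one 0 each shifted by +q, and the eigenvalues of L(H) other than one 0 each shifted by +p. With G = K_1 (p = 1, nothing left after dropping its 0) and H = C_3 (q = 3, eigenvalues 2 − 2cos(2πk/3), k = 0, …, 2; drop k = 0), the spectrum of W_4 is 0, 4, and 1 + (2 − 2cos(2πk/3)) = 3 − 2cos(2πk/3) for k = 1, …, 2:
k=1: 3 − 2cos(2π/3) = 4.0; k=2: 3 − 2cos(4π/3) = 4.0.
Laplacian eigenvalues: [0.0, 4.0, 4.0, 4.0]. Algebraic connectivity (smallest non-zero eigenvalue) = 4.0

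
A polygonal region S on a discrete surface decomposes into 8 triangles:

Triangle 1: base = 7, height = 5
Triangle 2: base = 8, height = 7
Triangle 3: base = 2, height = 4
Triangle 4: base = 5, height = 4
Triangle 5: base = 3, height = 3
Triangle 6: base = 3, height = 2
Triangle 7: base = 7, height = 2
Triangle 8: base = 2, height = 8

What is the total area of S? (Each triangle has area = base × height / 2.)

(1/2)×7×5 + (1/2)×8×7 + (1/2)×2×4 + (1/2)×5×4 + (1/2)×3×3 + (1/2)×3×2 + (1/2)×7×2 + (1/2)×2×8 = 82.0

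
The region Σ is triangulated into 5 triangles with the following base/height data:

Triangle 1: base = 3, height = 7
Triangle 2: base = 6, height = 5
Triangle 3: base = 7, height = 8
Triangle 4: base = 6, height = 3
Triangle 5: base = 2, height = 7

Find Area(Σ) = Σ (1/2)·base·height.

(1/2)×3×7 + (1/2)×6×5 + (1/2)×7×8 + (1/2)×6×3 + (1/2)×2×7 = 69.5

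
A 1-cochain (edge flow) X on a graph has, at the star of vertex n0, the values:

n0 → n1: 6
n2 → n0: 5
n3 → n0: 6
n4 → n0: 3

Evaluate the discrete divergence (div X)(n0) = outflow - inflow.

Divergence = sum of outgoing flows = 6 + (-5) + (-6) + (-3) = -8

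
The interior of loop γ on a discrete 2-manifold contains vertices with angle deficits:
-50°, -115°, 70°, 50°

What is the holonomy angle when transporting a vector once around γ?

Holonomy = total enclosed curvature = (-50°) + (-115°) + 70° + 50° = -45°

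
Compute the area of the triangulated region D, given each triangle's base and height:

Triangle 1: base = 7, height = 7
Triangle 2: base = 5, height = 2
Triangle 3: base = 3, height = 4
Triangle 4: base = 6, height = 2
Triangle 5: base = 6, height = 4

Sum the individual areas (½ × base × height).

(1/2)×7×7 + (1/2)×5×2 + (1/2)×3×4 + (1/2)×6×2 + (1/2)×6×4 = 53.5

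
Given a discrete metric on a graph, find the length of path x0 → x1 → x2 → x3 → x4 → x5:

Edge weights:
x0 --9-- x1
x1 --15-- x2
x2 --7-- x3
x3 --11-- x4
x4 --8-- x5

Arc length = 9 + 15 + 7 + 11 + 8 = 50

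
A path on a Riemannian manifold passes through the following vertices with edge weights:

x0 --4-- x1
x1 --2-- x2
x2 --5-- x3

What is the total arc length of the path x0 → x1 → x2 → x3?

Arc length = 4 + 2 + 5 = 11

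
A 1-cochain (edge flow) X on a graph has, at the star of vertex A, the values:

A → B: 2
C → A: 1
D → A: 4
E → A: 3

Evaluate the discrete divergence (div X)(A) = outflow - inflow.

Divergence = sum of outgoing flows = 2 + (-1) + (-4) + (-3) = -6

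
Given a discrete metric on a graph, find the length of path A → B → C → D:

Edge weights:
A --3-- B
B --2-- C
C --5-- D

Arc length = 3 + 2 + 5 = 10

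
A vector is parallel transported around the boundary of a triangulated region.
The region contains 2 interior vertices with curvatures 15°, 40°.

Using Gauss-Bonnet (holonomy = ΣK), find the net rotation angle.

Holonomy = total enclosed curvature = 15° + 40° = 55°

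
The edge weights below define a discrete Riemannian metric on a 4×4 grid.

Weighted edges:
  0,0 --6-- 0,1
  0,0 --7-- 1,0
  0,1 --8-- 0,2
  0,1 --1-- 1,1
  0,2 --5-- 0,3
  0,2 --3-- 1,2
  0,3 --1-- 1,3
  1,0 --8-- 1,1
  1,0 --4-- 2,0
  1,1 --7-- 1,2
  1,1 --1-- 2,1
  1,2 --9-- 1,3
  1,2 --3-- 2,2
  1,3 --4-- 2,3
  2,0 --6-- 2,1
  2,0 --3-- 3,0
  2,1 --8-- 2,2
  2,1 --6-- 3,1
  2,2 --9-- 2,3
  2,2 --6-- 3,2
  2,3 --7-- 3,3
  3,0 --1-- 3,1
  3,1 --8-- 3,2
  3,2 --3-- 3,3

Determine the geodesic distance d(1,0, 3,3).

Shortest path: 1,0 → 2,0 → 3,0 → 3,1 → 3,2 → 3,3, total weight = 19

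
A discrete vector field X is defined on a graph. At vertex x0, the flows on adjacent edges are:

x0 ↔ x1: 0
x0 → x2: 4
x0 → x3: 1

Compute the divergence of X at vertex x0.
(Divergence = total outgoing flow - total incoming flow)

Divergence = sum of outgoing flows = 0 + 4 + 1 = 5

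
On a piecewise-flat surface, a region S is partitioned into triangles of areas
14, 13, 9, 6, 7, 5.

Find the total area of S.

14 + 13 + 9 + 6 + 7 + 5 = 54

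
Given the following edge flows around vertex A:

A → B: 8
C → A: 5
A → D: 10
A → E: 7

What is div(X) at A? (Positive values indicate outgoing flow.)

Divergence = sum of outgoing flows = 8 + (-5) + 10 + 7 = 20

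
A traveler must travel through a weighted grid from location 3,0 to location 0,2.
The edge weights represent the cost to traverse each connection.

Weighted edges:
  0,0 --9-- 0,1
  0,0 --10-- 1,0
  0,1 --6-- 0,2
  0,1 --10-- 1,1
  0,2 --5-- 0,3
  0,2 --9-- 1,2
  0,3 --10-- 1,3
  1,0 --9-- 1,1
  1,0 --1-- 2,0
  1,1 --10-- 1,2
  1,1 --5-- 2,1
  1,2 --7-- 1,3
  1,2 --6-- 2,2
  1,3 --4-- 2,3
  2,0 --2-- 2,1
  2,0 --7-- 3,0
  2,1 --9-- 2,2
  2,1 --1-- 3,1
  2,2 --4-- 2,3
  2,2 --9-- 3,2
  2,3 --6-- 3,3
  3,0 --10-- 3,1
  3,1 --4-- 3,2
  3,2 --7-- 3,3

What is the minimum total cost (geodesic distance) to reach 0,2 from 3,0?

Shortest path: 3,0 → 2,0 → 2,1 → 1,1 → 0,1 → 0,2, total weight = 30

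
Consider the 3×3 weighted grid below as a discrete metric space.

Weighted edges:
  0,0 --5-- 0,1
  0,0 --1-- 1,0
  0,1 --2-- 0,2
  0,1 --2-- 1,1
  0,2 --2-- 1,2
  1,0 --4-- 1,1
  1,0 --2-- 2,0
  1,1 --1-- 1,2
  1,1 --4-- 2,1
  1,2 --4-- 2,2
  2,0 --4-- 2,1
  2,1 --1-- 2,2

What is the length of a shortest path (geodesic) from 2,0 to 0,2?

Shortest path: 2,0 → 1,0 → 1,1 → 1,2 → 0,2, total weight = 9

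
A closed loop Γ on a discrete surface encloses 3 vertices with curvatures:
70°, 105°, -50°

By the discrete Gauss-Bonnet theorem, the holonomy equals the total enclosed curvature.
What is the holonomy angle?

Holonomy = total enclosed curvature = 70° + 105° + (-50°) = 125°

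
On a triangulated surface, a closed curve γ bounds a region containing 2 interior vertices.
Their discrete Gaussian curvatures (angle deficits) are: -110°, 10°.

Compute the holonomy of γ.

Holonomy = total enclosed curvature = (-110°) + 10° = -100°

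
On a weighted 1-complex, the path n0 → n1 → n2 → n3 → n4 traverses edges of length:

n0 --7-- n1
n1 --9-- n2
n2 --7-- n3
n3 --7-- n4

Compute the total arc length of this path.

Arc length = 7 + 9 + 7 + 7 = 30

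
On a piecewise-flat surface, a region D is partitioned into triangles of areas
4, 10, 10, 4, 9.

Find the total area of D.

4 + 10 + 10 + 4 + 9 = 37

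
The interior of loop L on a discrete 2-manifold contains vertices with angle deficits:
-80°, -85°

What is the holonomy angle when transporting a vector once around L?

Holonomy = total enclosed curvature = (-80°) + (-85°) = -165°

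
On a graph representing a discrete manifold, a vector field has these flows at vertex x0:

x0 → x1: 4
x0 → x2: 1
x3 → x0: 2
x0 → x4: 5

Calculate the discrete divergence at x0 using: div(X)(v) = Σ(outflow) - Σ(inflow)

Divergence = sum of outgoing flows = 4 + 1 + (-2) + 5 = 8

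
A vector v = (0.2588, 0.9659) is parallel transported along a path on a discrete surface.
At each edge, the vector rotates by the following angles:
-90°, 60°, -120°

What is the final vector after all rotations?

Total rotation: (-90°) + 60° + (-120°) = -150°. Final vector: (0.2588, -0.9659)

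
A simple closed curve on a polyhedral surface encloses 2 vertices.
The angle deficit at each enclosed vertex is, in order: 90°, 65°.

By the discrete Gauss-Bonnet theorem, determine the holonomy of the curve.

Holonomy = total enclosed curvature = 90° + 65° = 155°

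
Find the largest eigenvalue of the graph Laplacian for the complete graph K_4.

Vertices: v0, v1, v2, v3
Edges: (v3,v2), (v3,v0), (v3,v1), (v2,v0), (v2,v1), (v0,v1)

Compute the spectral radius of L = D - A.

For the complete graph K_n, L = nI − J (J = all-ones matrix). J has eigenvalues n (once, eigenvector 𝟙) and 0 (multiplicity n−1), so L has eigenvalues 0 (once) and n (multiplicity n−1). Here n = 4: eigenvalue 0 once and 4 with multiplicity 3.
Laplacian eigenvalues: [0.0, 4.0, 4.0, 4.0]. Largest eigenvalue (spectral radius) = 4.0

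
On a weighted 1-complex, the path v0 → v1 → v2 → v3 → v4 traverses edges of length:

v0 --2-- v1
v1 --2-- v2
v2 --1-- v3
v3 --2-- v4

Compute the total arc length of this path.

Arc length = 2 + 2 + 1 + 2 = 7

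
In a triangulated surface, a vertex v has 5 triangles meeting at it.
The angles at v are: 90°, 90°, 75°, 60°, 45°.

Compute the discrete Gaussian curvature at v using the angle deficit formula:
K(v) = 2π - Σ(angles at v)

Sum of angles = 360°. K = 360° - 360° = 0°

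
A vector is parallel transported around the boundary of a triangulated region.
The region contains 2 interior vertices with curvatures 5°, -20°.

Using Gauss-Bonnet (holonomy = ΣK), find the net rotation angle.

Holonomy = total enclosed curvature = 5° + (-20°) = -15°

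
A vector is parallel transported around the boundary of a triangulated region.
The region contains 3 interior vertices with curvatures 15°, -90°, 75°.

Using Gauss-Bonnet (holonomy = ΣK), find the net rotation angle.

Holonomy = total enclosed curvature = 15° + (-90°) + 75° = 0°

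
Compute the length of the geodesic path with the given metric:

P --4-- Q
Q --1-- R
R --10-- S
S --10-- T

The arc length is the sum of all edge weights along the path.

Arc length = 4 + 1 + 10 + 10 = 25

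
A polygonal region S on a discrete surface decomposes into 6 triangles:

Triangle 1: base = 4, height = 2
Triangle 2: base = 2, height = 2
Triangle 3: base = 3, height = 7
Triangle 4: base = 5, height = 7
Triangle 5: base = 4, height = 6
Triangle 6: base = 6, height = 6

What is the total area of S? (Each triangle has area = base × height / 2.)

(1/2)×4×2 + (1/2)×2×2 + (1/2)×3×7 + (1/2)×5×7 + (1/2)×4×6 + (1/2)×6×6 = 64.0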